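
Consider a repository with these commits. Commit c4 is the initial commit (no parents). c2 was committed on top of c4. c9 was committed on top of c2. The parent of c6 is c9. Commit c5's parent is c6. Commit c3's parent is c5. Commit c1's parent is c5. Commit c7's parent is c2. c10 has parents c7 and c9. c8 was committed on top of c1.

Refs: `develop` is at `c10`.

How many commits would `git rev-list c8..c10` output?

2

Reachable from c10: {c10, c2, c4, c7, c9}.
Reachable from c8: {c1, c2, c4, c5, c6, c8, c9}.
In c10's history but not c8's: {c10, c7} — 2 commits.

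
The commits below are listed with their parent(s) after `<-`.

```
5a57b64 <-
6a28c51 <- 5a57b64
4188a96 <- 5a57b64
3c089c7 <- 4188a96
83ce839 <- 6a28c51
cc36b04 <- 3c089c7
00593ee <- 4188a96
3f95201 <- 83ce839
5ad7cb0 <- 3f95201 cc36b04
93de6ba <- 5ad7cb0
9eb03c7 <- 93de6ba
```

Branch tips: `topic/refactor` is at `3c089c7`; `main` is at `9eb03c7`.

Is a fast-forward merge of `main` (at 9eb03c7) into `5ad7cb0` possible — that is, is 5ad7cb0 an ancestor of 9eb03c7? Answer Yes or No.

A fast-forward from 5ad7cb0 to 9eb03c7 is possible iff 5ad7cb0 is an ancestor of 9eb03c7.
Ancestors of 9eb03c7: {3c089c7, 3f95201, 4188a96, 5a57b64, 5ad7cb0, 6a28c51, 83ce839, 93de6ba, 9eb03c7, cc36b04}.
5ad7cb0 is among them, so fast-forward is possible.

Yes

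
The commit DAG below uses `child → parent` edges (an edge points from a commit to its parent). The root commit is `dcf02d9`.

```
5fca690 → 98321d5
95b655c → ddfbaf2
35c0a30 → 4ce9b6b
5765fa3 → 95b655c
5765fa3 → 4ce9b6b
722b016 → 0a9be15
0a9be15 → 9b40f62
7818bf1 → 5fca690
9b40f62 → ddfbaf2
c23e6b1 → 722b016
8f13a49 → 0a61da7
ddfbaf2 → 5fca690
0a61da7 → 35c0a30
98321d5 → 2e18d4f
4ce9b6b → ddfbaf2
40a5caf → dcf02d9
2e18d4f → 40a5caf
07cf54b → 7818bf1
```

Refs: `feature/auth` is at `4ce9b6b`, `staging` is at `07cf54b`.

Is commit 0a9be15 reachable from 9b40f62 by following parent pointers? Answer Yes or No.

Ancestors of 9b40f62: {2e18d4f, 40a5caf, 5fca690, 98321d5, 9b40f62, dcf02d9, ddfbaf2}.
0a9be15 is not in that set, so it is not an ancestor of 9b40f62.

No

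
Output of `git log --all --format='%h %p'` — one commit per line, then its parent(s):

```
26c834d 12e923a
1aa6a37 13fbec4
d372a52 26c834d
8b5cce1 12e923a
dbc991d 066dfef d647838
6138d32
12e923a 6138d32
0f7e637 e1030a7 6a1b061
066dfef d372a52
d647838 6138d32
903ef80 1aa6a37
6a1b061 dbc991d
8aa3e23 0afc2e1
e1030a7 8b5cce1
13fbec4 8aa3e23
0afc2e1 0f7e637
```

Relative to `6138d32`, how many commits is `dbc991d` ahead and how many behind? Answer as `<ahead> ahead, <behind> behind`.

6 ahead, 0 behind

Reachable from dbc991d: {066dfef, 12e923a, 26c834d, 6138d32, d372a52, d647838, dbc991d}.
Reachable from 6138d32: {6138d32}.
Only in dbc991d's history (ahead): {066dfef, 12e923a, 26c834d, d372a52, d647838, dbc991d} — 6.
Only in 6138d32's history (behind): {} — 0.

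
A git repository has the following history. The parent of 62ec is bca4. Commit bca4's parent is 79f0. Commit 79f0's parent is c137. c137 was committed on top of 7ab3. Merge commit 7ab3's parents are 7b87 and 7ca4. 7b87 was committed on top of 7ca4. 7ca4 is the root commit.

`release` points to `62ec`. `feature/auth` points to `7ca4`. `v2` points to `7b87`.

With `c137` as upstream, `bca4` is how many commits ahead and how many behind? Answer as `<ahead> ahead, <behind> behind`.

Reachable from bca4: {79f0, 7ab3, 7b87, 7ca4, bca4, c137}.
Reachable from c137: {7ab3, 7b87, 7ca4, c137}.
Only in bca4's history (ahead): {79f0, bca4} — 2.
Only in c137's history (behind): {} — 0.

2 ahead, 0 behind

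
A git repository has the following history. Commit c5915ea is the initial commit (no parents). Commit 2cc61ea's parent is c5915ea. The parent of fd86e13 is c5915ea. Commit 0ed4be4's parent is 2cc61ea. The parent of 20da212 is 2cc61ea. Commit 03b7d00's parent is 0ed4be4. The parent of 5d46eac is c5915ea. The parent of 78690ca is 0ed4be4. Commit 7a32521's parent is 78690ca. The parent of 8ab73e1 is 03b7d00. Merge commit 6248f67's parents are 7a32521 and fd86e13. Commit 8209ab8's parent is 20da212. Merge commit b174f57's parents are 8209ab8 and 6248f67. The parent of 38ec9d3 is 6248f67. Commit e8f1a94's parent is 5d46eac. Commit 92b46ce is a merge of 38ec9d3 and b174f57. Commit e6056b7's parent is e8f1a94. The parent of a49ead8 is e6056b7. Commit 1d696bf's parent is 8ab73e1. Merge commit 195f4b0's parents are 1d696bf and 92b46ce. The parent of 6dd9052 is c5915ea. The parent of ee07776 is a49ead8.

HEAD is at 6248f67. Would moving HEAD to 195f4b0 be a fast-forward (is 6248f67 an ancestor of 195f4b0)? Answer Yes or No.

A fast-forward from 6248f67 to 195f4b0 is possible iff 6248f67 is an ancestor of 195f4b0.
Ancestors of 195f4b0: {03b7d00, 0ed4be4, 195f4b0, 1d696bf, 20da212, 2cc61ea, 38ec9d3, 6248f67, 78690ca, 7a32521, 8209ab8, 8ab73e1, 92b46ce, b174f57, c5915ea, fd86e13}.
6248f67 is among them, so fast-forward is possible.

Yes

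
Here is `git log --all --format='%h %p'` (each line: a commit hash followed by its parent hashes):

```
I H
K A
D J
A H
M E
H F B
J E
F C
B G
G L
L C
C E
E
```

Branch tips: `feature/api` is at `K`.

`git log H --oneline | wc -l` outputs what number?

Walking parent pointers from H: reachable set = {B, C, E, F, G, H, L}.
That is 7 commits.

7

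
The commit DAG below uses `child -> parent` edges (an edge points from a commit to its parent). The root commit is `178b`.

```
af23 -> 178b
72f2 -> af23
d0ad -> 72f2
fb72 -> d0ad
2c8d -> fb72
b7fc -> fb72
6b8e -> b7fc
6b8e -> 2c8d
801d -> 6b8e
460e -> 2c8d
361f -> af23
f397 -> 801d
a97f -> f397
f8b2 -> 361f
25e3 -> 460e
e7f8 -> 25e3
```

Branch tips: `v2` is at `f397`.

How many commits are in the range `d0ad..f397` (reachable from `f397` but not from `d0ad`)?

6

Reachable from f397: {178b, 2c8d, 6b8e, 72f2, 801d, af23, b7fc, d0ad, f397, fb72}.
Reachable from d0ad: {178b, 72f2, af23, d0ad}.
In f397's history but not d0ad's: {2c8d, 6b8e, 801d, b7fc, f397, fb72} — 6 commits.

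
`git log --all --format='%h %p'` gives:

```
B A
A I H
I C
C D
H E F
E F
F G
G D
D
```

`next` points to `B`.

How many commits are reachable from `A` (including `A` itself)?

Walking parent pointers from A: reachable set = {A, C, D, E, F, G, H, I}.
That is 8 commits.

8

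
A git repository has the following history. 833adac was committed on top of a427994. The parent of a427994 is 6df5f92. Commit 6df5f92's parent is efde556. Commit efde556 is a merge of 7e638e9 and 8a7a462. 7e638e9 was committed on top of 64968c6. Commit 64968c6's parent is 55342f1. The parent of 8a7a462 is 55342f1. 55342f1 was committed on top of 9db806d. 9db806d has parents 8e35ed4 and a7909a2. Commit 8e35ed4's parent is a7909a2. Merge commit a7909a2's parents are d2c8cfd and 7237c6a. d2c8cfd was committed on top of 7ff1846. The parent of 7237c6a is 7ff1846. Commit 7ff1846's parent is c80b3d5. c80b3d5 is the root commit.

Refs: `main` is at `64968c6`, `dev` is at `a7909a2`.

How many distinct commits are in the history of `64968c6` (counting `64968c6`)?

9

Walking parent pointers from 64968c6: reachable set = {55342f1, 64968c6, 7237c6a, 7ff1846, 8e35ed4, 9db806d, a7909a2, c80b3d5, d2c8cfd}.
That is 9 commits.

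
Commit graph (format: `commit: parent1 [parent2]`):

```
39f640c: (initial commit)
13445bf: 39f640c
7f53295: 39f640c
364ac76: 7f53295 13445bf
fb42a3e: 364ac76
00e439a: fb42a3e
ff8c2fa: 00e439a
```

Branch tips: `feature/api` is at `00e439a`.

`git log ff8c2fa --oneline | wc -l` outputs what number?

Walking parent pointers from ff8c2fa: reachable set = {00e439a, 13445bf, 364ac76, 39f640c, 7f53295, fb42a3e, ff8c2fa}.
That is 7 commits.

7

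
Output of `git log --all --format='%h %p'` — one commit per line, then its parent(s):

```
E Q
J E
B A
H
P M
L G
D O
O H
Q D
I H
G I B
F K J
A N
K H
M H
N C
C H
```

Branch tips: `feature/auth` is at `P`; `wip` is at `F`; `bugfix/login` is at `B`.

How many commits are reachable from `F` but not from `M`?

Reachable from F: {D, E, F, H, J, K, O, Q}.
Reachable from M: {H, M}.
In F's history but not M's: {D, E, F, J, K, O, Q} — 7 commits.

7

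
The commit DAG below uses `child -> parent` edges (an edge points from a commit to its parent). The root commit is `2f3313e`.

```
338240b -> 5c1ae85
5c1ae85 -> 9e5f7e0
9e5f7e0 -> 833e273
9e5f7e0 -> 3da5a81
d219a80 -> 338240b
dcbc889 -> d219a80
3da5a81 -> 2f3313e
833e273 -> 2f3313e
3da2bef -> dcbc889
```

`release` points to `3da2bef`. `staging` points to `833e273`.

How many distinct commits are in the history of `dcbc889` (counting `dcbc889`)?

Walking parent pointers from dcbc889: reachable set = {2f3313e, 338240b, 3da5a81, 5c1ae85, 833e273, 9e5f7e0, d219a80, dcbc889}.
That is 8 commits.

8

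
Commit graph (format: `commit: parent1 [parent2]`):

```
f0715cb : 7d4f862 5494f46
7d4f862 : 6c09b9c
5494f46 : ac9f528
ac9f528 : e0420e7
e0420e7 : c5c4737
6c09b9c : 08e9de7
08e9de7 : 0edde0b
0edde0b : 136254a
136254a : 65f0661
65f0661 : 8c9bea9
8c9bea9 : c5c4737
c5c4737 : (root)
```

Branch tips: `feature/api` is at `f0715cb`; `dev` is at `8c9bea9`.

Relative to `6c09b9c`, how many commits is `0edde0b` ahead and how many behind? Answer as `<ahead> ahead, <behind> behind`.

0 ahead, 2 behind

Reachable from 0edde0b: {0edde0b, 136254a, 65f0661, 8c9bea9, c5c4737}.
Reachable from 6c09b9c: {08e9de7, 0edde0b, 136254a, 65f0661, 6c09b9c, 8c9bea9, c5c4737}.
Only in 0edde0b's history (ahead): {} — 0.
Only in 6c09b9c's history (behind): {08e9de7, 6c09b9c} — 2.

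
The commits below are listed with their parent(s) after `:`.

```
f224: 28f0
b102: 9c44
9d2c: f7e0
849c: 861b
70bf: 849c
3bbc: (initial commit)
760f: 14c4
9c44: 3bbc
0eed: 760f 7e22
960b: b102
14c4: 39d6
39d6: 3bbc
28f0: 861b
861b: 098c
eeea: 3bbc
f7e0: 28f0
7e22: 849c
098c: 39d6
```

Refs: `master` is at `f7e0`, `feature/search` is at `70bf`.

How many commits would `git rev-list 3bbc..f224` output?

5

Reachable from f224: {098c, 28f0, 39d6, 3bbc, 861b, f224}.
Reachable from 3bbc: {3bbc}.
In f224's history but not 3bbc's: {098c, 28f0, 39d6, 861b, f224} — 5 commits.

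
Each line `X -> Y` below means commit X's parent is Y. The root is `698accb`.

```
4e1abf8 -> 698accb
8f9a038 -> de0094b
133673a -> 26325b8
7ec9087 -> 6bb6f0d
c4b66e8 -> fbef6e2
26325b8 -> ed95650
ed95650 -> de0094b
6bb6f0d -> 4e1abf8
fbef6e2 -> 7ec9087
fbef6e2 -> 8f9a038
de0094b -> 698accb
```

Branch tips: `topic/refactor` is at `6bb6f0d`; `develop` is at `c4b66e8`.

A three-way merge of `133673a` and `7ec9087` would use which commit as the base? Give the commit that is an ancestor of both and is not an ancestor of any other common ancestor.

Ancestors of 133673a: {133673a, 26325b8, 698accb, de0094b, ed95650}.
Ancestors of 7ec9087: {4e1abf8, 698accb, 6bb6f0d, 7ec9087}.
Common ancestors: {698accb}.
The only common ancestor is 698accb, so it is the merge base.

698accb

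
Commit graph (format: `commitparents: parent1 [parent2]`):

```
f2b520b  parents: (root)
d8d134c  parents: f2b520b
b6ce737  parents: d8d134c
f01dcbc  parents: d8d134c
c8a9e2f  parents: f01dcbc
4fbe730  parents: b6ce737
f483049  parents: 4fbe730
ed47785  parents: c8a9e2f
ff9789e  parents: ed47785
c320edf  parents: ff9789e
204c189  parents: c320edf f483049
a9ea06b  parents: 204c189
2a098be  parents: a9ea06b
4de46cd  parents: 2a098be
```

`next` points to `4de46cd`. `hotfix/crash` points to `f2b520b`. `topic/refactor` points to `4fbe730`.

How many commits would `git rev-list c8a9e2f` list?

4

Walking parent pointers from c8a9e2f: reachable set = {c8a9e2f, d8d134c, f01dcbc, f2b520b}.
That is 4 commits.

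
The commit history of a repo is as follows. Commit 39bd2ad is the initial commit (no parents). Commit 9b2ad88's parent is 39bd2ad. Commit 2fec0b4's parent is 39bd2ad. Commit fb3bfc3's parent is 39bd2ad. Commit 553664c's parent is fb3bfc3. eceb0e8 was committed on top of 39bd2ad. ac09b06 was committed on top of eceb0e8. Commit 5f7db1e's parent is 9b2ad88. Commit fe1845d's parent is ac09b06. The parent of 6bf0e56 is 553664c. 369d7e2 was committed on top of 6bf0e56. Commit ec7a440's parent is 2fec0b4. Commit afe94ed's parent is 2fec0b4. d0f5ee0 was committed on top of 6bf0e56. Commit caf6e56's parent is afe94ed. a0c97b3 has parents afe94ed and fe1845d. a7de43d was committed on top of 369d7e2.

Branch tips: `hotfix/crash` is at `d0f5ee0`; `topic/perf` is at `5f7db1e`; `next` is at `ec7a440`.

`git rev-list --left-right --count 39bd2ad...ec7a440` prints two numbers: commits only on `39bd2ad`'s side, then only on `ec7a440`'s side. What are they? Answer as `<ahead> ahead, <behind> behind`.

0 ahead, 2 behind

Reachable from 39bd2ad: {39bd2ad}.
Reachable from ec7a440: {2fec0b4, 39bd2ad, ec7a440}.
Only in 39bd2ad's history (ahead): {} — 0.
Only in ec7a440's history (behind): {2fec0b4, ec7a440} — 2.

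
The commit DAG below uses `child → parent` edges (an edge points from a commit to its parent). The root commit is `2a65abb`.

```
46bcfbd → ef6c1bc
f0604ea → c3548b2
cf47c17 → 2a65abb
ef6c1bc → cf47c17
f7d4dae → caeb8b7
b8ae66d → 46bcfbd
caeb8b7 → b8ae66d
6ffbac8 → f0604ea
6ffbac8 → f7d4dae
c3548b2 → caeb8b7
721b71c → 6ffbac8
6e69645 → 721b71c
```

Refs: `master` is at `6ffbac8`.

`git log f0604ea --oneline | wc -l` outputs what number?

Walking parent pointers from f0604ea: reachable set = {2a65abb, 46bcfbd, b8ae66d, c3548b2, caeb8b7, cf47c17, ef6c1bc, f0604ea}.
That is 8 commits.

8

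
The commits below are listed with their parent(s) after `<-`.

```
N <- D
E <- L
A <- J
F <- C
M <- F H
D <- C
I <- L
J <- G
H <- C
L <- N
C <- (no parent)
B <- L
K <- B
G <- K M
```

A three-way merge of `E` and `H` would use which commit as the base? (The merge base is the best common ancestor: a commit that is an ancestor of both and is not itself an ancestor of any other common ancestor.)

C

Ancestors of E: {C, D, E, L, N}.
Ancestors of H: {C, H}.
Common ancestors: {C}.
The only common ancestor is C, so it is the merge base.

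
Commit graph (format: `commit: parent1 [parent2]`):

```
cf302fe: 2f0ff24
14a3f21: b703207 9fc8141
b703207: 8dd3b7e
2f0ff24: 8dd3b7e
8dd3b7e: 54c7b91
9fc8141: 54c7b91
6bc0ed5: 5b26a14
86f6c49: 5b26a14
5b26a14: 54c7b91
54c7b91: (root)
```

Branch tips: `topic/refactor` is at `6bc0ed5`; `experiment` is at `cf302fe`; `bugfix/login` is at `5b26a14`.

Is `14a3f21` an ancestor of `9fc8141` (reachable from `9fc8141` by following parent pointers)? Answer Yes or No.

No

Ancestors of 9fc8141: {54c7b91, 9fc8141}.
14a3f21 is not in that set, so it is not an ancestor of 9fc8141.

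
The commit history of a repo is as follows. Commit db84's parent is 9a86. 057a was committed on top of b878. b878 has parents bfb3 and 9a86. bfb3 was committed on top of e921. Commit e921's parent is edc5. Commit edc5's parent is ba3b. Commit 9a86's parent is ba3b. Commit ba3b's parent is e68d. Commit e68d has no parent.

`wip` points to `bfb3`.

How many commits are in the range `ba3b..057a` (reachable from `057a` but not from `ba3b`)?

Reachable from 057a: {057a, 9a86, b878, ba3b, bfb3, e68d, e921, edc5}.
Reachable from ba3b: {ba3b, e68d}.
In 057a's history but not ba3b's: {057a, 9a86, b878, bfb3, e921, edc5} — 6 commits.

6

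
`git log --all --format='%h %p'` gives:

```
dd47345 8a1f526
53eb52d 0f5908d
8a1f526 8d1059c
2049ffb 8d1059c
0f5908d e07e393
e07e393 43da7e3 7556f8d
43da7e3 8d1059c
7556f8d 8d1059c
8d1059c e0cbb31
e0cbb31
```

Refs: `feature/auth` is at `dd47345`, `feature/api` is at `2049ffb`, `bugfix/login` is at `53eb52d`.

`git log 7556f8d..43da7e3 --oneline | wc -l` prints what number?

Reachable from 43da7e3: {43da7e3, 8d1059c, e0cbb31}.
Reachable from 7556f8d: {7556f8d, 8d1059c, e0cbb31}.
In 43da7e3's history but not 7556f8d's: {43da7e3} — 1 commit.

1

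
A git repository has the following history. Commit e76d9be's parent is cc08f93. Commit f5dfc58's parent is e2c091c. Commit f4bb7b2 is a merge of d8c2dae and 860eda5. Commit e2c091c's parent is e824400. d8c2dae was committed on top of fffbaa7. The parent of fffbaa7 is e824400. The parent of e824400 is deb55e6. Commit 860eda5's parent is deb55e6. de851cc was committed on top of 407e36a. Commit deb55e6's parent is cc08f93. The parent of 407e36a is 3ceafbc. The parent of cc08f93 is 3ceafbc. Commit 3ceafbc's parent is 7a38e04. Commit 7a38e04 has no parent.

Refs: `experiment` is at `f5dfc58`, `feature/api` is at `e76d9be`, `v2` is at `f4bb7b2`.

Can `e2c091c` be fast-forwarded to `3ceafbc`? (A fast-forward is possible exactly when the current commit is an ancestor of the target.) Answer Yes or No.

A fast-forward from e2c091c to 3ceafbc is possible iff e2c091c is an ancestor of 3ceafbc.
Ancestors of 3ceafbc: {3ceafbc, 7a38e04}.
e2c091c is not among them, so fast-forward is not possible.

No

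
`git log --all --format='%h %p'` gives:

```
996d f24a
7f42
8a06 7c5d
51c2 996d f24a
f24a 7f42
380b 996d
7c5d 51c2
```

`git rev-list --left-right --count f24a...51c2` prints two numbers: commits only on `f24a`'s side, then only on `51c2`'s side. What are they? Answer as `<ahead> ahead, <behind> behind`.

Reachable from f24a: {7f42, f24a}.
Reachable from 51c2: {51c2, 7f42, 996d, f24a}.
Only in f24a's history (ahead): {} — 0.
Only in 51c2's history (behind): {51c2, 996d} — 2.

0 ahead, 2 behind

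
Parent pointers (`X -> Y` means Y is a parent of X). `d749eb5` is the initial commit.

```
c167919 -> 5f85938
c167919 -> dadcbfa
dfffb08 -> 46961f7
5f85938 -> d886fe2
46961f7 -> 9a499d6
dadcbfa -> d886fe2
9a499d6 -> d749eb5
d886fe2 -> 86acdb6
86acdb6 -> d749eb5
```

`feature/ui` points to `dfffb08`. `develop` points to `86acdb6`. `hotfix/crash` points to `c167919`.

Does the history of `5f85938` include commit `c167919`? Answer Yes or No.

Ancestors of 5f85938: {5f85938, 86acdb6, d749eb5, d886fe2}.
c167919 is not in that set, so it is not an ancestor of 5f85938.

No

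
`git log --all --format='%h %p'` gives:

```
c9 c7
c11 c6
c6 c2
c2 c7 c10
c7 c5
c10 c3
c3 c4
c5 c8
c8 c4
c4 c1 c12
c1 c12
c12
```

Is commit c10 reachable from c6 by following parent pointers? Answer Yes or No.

Ancestors of c6 (commits reachable by following parents): {c1, c10, c12, c2, c3, c4, c5, c6, c7, c8}.
c10 is in that set, so it is an ancestor of c6.

Yes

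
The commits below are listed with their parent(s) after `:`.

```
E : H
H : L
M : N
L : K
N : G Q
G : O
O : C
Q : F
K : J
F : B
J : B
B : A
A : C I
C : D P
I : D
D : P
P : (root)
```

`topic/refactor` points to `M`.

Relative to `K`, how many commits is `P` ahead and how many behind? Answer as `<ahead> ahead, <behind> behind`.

0 ahead, 7 behind

Reachable from P: {P}.
Reachable from K: {A, B, C, D, I, J, K, P}.
Only in P's history (ahead): {} — 0.
Only in K's history (behind): {A, B, C, D, I, J, K} — 7.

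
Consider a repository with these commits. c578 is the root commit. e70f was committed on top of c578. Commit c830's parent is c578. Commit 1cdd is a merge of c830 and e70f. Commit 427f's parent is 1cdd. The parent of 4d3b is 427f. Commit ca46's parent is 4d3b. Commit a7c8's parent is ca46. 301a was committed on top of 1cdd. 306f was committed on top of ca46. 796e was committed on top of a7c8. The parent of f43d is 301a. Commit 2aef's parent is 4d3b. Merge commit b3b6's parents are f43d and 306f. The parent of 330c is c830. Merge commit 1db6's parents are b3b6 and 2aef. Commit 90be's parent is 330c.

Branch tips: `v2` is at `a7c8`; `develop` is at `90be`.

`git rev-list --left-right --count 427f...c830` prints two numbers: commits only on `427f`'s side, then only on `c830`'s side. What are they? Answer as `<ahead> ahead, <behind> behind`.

3 ahead, 0 behind

Reachable from 427f: {1cdd, 427f, c578, c830, e70f}.
Reachable from c830: {c578, c830}.
Only in 427f's history (ahead): {1cdd, 427f, e70f} — 3.
Only in c830's history (behind): {} — 0.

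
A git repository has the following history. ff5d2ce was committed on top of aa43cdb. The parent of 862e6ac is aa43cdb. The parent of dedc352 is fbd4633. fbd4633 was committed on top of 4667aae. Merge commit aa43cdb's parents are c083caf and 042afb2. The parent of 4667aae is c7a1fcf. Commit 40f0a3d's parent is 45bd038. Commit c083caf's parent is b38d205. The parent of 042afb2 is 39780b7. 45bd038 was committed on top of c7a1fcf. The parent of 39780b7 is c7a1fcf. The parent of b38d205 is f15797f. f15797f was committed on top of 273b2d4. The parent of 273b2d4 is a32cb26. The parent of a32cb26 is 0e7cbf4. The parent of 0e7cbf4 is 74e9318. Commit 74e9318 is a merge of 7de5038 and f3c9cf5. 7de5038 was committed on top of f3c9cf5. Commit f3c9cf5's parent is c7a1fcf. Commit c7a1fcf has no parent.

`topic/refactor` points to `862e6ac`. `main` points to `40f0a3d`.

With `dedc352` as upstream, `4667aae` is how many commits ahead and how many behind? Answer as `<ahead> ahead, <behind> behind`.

Reachable from 4667aae: {4667aae, c7a1fcf}.
Reachable from dedc352: {4667aae, c7a1fcf, dedc352, fbd4633}.
Only in 4667aae's history (ahead): {} — 0.
Only in dedc352's history (behind): {dedc352, fbd4633} — 2.

0 ahead, 2 behind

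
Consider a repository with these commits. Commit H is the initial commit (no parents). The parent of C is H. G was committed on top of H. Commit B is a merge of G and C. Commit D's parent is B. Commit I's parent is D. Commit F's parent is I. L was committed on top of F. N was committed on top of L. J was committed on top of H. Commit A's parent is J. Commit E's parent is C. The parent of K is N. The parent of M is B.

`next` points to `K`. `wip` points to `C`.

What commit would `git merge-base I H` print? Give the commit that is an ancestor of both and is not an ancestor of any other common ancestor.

Ancestors of I: {B, C, D, G, H, I}.
Ancestors of H: {H}.
Common ancestors: {H}.
The only common ancestor is H, so it is the merge base.

H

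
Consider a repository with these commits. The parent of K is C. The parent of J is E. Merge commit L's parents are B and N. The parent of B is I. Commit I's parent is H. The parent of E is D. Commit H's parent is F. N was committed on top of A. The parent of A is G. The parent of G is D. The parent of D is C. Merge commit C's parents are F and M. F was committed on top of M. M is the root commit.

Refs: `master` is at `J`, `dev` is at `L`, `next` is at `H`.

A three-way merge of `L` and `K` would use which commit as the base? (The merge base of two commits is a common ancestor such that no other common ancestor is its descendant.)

C

Ancestors of L: {A, B, C, D, F, G, H, I, L, M, N}.
Ancestors of K: {C, F, K, M}.
Common ancestors: {C, F, M}.
Among these, C is not an ancestor of any other common ancestor — it is the merge base.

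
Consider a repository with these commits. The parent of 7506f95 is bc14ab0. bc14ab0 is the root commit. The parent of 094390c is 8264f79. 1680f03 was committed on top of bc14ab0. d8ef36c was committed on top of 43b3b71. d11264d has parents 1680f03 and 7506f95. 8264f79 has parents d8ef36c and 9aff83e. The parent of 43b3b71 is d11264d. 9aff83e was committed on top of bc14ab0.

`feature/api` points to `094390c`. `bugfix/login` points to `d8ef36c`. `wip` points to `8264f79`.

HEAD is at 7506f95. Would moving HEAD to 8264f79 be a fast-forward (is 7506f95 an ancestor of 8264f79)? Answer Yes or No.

Yes

A fast-forward from 7506f95 to 8264f79 is possible iff 7506f95 is an ancestor of 8264f79.
Ancestors of 8264f79: {1680f03, 43b3b71, 7506f95, 8264f79, 9aff83e, bc14ab0, d11264d, d8ef36c}.
7506f95 is among them, so fast-forward is possible.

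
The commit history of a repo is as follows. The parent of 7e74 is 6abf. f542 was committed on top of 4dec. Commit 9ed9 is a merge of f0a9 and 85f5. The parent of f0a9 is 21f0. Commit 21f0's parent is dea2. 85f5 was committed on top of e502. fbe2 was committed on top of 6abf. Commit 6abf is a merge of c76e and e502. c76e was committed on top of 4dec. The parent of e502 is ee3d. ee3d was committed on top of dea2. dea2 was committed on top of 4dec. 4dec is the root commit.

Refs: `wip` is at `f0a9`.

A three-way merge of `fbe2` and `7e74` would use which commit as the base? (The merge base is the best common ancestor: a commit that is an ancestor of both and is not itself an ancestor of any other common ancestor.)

6abf

Ancestors of fbe2: {4dec, 6abf, c76e, dea2, e502, ee3d, fbe2}.
Ancestors of 7e74: {4dec, 6abf, 7e74, c76e, dea2, e502, ee3d}.
Common ancestors: {4dec, 6abf, c76e, dea2, e502, ee3d}.
Among these, 6abf is not an ancestor of any other common ancestor — it is the merge base.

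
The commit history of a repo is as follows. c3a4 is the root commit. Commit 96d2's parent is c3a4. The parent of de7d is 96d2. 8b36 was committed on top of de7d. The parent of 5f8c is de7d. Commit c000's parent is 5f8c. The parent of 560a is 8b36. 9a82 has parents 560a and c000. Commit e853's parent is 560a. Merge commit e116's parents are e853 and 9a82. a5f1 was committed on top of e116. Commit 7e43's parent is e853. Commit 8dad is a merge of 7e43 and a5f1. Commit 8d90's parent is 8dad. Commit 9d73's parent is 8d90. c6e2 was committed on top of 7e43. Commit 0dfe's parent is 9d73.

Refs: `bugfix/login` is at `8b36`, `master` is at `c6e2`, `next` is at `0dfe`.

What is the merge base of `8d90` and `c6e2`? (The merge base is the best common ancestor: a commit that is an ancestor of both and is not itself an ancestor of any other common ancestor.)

7e43

Ancestors of 8d90: {560a, 5f8c, 7e43, 8b36, 8d90, 8dad, 96d2, 9a82, a5f1, c000, c3a4, de7d, e116, e853}.
Ancestors of c6e2: {560a, 7e43, 8b36, 96d2, c3a4, c6e2, de7d, e853}.
Common ancestors: {560a, 7e43, 8b36, 96d2, c3a4, de7d, e853}.
Among these, 7e43 is not an ancestor of any other common ancestor — it is the merge base.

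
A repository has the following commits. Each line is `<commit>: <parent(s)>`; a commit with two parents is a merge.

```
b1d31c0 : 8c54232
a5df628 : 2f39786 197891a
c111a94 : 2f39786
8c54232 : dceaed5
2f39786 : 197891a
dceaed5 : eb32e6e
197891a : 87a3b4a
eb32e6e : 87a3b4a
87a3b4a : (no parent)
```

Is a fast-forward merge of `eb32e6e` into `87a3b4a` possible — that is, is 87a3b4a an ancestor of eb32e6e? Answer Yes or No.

A fast-forward from 87a3b4a to eb32e6e is possible iff 87a3b4a is an ancestor of eb32e6e.
Ancestors of eb32e6e: {87a3b4a, eb32e6e}.
87a3b4a is among them, so fast-forward is possible.

Yes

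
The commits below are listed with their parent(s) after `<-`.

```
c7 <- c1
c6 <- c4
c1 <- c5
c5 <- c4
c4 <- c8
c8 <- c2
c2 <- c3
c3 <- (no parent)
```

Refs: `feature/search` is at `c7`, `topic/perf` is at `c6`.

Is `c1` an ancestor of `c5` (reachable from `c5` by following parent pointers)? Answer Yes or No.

No

Ancestors of c5: {c2, c3, c4, c5, c8}.
c1 is not in that set, so it is not an ancestor of c5.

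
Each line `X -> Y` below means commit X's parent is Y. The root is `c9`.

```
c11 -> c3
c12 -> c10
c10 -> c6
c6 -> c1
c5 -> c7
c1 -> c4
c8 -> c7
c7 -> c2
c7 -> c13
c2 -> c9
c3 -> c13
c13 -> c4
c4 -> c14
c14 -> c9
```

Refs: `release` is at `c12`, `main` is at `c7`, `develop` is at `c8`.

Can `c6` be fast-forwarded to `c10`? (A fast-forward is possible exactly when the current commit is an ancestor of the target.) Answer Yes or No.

A fast-forward from c6 to c10 is possible iff c6 is an ancestor of c10.
Ancestors of c10: {c1, c10, c14, c4, c6, c9}.
c6 is among them, so fast-forward is possible.

Yes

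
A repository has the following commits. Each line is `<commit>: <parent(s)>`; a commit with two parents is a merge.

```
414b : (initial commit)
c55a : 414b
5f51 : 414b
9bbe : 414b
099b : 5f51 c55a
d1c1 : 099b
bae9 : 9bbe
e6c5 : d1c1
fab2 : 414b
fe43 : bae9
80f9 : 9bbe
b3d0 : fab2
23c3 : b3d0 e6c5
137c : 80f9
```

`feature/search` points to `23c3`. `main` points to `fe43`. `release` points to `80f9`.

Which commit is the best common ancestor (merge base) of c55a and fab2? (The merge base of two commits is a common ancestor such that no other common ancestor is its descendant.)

414b

Ancestors of c55a: {414b, c55a}.
Ancestors of fab2: {414b, fab2}.
Common ancestors: {414b}.
The only common ancestor is 414b, so it is the merge base.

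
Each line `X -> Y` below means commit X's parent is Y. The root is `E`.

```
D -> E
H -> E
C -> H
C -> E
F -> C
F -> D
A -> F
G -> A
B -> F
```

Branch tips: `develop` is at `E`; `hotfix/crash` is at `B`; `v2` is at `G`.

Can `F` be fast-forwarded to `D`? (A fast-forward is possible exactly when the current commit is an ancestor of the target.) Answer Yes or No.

A fast-forward from F to D is possible iff F is an ancestor of D.
Ancestors of D: {D, E}.
F is not among them, so fast-forward is not possible.

No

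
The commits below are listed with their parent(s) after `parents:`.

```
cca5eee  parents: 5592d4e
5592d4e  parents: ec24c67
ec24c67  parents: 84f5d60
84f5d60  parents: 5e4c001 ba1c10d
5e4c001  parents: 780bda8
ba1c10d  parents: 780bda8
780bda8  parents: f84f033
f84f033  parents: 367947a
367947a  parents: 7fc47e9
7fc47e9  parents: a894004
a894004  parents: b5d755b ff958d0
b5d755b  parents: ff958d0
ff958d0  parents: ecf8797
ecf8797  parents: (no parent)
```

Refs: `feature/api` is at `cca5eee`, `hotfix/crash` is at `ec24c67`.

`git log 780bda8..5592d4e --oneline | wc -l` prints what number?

Reachable from 5592d4e: {367947a, 5592d4e, 5e4c001, 780bda8, 7fc47e9, 84f5d60, a894004, b5d755b, ba1c10d, ec24c67, ecf8797, f84f033, ff958d0}.
Reachable from 780bda8: {367947a, 780bda8, 7fc47e9, a894004, b5d755b, ecf8797, f84f033, ff958d0}.
In 5592d4e's history but not 780bda8's: {5592d4e, 5e4c001, 84f5d60, ba1c10d, ec24c67} — 5 commits.

5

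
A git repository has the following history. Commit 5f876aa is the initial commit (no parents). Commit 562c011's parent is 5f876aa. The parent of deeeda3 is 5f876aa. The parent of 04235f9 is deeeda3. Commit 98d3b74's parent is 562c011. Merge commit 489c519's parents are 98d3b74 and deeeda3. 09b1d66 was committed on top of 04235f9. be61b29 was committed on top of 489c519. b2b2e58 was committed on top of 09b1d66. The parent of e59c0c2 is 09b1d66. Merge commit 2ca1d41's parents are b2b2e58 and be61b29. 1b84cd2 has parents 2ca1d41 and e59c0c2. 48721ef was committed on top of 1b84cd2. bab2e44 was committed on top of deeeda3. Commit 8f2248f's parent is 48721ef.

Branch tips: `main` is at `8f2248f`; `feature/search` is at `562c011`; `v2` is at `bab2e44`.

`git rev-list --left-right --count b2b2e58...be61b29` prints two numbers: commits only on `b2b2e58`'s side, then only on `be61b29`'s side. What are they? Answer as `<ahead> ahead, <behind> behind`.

3 ahead, 4 behind

Reachable from b2b2e58: {04235f9, 09b1d66, 5f876aa, b2b2e58, deeeda3}.
Reachable from be61b29: {489c519, 562c011, 5f876aa, 98d3b74, be61b29, deeeda3}.
Only in b2b2e58's history (ahead): {04235f9, 09b1d66, b2b2e58} — 3.
Only in be61b29's history (behind): {489c519, 562c011, 98d3b74, be61b29} — 4.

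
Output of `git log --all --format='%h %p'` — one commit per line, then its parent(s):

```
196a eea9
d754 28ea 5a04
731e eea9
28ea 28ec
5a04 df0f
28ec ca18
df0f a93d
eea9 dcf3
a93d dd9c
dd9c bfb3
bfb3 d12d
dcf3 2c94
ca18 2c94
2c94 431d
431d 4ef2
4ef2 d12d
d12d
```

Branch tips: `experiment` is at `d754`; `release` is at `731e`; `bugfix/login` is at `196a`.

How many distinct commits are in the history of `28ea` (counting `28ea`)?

Walking parent pointers from 28ea: reachable set = {28ea, 28ec, 2c94, 431d, 4ef2, ca18, d12d}.
That is 7 commits.

7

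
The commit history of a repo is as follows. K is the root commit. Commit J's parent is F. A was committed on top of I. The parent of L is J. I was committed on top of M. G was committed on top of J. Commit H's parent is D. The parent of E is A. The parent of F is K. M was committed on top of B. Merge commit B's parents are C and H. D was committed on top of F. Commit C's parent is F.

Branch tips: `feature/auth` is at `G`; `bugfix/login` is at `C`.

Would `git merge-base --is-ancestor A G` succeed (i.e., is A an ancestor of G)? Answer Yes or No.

No

Ancestors of G: {F, G, J, K}.
A is not in that set, so it is not an ancestor of G.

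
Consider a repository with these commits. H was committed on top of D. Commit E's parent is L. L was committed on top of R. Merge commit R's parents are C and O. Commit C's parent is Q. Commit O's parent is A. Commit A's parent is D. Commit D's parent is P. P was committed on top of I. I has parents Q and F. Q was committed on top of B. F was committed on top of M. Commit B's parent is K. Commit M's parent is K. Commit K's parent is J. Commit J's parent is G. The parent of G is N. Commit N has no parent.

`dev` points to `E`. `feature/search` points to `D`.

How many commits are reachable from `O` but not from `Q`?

Reachable from O: {A, B, D, F, G, I, J, K, M, N, O, P, Q}.
Reachable from Q: {B, G, J, K, N, Q}.
In O's history but not Q's: {A, D, F, I, M, O, P} — 7 commits.

7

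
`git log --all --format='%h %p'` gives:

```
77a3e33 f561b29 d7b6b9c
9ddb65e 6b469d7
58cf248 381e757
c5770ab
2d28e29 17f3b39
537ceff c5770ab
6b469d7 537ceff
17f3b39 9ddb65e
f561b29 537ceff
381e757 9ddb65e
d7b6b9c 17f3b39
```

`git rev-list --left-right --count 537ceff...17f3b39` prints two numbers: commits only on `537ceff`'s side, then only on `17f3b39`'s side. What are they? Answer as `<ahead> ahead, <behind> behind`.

0 ahead, 3 behind

Reachable from 537ceff: {537ceff, c5770ab}.
Reachable from 17f3b39: {17f3b39, 537ceff, 6b469d7, 9ddb65e, c5770ab}.
Only in 537ceff's history (ahead): {} — 0.
Only in 17f3b39's history (behind): {17f3b39, 6b469d7, 9ddb65e} — 3.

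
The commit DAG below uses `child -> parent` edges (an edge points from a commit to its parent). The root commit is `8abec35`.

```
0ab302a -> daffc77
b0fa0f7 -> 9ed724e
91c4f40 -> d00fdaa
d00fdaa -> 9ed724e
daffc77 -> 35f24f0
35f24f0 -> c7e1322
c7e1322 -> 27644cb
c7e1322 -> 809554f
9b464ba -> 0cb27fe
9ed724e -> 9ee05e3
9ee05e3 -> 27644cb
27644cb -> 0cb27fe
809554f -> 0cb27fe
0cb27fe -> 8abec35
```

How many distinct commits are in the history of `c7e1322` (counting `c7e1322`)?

Walking parent pointers from c7e1322: reachable set = {0cb27fe, 27644cb, 809554f, 8abec35, c7e1322}.
That is 5 commits.

5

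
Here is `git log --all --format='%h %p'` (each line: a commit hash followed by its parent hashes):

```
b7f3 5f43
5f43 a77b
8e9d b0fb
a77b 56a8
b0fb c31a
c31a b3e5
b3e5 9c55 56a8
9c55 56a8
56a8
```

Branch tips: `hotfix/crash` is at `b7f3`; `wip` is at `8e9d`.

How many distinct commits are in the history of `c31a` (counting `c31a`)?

4

Walking parent pointers from c31a: reachable set = {56a8, 9c55, b3e5, c31a}.
That is 4 commits.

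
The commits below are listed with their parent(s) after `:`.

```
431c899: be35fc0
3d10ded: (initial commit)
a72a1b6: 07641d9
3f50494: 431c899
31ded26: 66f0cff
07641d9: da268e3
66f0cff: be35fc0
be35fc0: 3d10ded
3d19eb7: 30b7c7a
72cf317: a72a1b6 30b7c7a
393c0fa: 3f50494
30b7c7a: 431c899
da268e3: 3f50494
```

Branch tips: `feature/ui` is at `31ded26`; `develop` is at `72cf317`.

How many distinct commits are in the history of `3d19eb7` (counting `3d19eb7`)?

Walking parent pointers from 3d19eb7: reachable set = {30b7c7a, 3d10ded, 3d19eb7, 431c899, be35fc0}.
That is 5 commits.

5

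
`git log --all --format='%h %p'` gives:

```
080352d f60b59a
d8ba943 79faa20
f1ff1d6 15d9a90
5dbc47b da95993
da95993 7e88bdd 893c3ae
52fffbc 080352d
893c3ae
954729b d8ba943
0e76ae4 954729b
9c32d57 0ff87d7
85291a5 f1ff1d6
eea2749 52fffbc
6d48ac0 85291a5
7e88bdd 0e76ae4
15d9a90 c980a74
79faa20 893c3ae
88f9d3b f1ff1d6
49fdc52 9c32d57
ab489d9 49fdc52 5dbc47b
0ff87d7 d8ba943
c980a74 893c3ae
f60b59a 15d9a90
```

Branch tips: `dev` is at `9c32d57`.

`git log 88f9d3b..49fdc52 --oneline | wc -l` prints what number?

5

Reachable from 49fdc52: {0ff87d7, 49fdc52, 79faa20, 893c3ae, 9c32d57, d8ba943}.
Reachable from 88f9d3b: {15d9a90, 88f9d3b, 893c3ae, c980a74, f1ff1d6}.
In 49fdc52's history but not 88f9d3b's: {0ff87d7, 49fdc52, 79faa20, 9c32d57, d8ba943} — 5 commits.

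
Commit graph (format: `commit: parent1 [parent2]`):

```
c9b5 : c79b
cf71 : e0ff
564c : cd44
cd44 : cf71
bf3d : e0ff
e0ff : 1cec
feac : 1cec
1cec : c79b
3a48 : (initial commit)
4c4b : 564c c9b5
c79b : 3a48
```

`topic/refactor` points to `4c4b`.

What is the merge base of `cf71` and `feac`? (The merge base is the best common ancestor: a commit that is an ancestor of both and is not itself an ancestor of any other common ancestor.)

Ancestors of cf71: {1cec, 3a48, c79b, cf71, e0ff}.
Ancestors of feac: {1cec, 3a48, c79b, feac}.
Common ancestors: {1cec, 3a48, c79b}.
Among these, 1cec is not an ancestor of any other common ancestor — it is the merge base.

1cec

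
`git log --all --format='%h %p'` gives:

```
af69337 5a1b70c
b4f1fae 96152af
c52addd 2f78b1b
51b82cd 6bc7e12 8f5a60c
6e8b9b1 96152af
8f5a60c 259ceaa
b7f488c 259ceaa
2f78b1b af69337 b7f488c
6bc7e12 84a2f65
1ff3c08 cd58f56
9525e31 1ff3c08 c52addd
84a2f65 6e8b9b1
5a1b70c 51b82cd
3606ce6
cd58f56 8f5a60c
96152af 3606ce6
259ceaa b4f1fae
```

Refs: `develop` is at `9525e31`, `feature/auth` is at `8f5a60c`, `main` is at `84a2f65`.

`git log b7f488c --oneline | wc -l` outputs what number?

Walking parent pointers from b7f488c: reachable set = {259ceaa, 3606ce6, 96152af, b4f1fae, b7f488c}.
That is 5 commits.

5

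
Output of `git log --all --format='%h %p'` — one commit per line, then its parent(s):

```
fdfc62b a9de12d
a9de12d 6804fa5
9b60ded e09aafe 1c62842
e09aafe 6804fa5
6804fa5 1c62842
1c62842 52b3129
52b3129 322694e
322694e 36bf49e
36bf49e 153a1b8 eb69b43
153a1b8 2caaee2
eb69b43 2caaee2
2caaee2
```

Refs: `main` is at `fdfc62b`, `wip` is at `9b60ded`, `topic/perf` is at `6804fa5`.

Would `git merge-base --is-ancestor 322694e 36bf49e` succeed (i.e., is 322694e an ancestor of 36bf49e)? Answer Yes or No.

No

Ancestors of 36bf49e: {153a1b8, 2caaee2, 36bf49e, eb69b43}.
322694e is not in that set, so it is not an ancestor of 36bf49e.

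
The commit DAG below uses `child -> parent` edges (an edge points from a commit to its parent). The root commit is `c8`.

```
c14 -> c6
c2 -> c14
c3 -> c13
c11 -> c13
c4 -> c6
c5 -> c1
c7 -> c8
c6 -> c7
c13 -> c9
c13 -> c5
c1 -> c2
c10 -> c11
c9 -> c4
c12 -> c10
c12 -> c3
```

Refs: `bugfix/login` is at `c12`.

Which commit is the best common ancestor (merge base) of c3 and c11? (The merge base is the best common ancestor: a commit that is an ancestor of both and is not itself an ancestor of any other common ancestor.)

Ancestors of c3: {c1, c13, c14, c2, c3, c4, c5, c6, c7, c8, c9}.
Ancestors of c11: {c1, c11, c13, c14, c2, c4, c5, c6, c7, c8, c9}.
Common ancestors: {c1, c13, c14, c2, c4, c5, c6, c7, c8, c9}.
Among these, c13 is not an ancestor of any other common ancestor — it is the merge base.

c13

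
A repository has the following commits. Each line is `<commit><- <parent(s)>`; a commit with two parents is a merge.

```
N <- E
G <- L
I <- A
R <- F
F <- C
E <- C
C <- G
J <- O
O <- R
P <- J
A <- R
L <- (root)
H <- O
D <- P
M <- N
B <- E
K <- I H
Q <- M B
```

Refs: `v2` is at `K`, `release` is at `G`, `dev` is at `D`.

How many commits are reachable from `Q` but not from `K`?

5

Reachable from Q: {B, C, E, G, L, M, N, Q}.
Reachable from K: {A, C, F, G, H, I, K, L, O, R}.
In Q's history but not K's: {B, E, M, N, Q} — 5 commits.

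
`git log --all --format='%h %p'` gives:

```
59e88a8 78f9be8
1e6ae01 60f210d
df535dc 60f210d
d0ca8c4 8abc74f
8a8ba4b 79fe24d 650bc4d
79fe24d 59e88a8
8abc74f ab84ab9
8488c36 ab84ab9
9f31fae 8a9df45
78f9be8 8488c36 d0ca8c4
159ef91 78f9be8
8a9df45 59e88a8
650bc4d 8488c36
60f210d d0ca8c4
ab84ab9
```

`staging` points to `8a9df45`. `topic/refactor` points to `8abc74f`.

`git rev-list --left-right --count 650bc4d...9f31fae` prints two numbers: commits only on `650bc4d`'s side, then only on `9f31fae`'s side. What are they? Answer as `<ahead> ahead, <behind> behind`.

1 ahead, 6 behind

Reachable from 650bc4d: {650bc4d, 8488c36, ab84ab9}.
Reachable from 9f31fae: {59e88a8, 78f9be8, 8488c36, 8a9df45, 8abc74f, 9f31fae, ab84ab9, d0ca8c4}.
Only in 650bc4d's history (ahead): {650bc4d} — 1.
Only in 9f31fae's history (behind): {59e88a8, 78f9be8, 8a9df45, 8abc74f, 9f31fae, d0ca8c4} — 6.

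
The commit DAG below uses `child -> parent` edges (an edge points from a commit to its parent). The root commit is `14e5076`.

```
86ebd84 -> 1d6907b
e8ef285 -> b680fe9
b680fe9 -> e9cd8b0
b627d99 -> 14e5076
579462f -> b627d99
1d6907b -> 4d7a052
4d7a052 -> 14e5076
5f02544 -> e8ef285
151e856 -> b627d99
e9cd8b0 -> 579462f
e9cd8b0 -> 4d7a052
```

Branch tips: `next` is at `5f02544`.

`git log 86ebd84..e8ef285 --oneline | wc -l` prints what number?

Reachable from e8ef285: {14e5076, 4d7a052, 579462f, b627d99, b680fe9, e8ef285, e9cd8b0}.
Reachable from 86ebd84: {14e5076, 1d6907b, 4d7a052, 86ebd84}.
In e8ef285's history but not 86ebd84's: {579462f, b627d99, b680fe9, e8ef285, e9cd8b0} — 5 commits.

5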